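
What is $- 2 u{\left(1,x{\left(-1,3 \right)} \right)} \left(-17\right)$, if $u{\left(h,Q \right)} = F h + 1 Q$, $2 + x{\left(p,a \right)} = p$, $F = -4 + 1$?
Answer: $-204$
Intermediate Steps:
$F = -3$
$x{\left(p,a \right)} = -2 + p$
$u{\left(h,Q \right)} = Q - 3 h$ ($u{\left(h,Q \right)} = - 3 h + 1 Q = - 3 h + Q = Q - 3 h$)
$- 2 u{\left(1,x{\left(-1,3 \right)} \right)} \left(-17\right) = - 2 \left(\left(-2 - 1\right) - 3\right) \left(-17\right) = - 2 \left(-3 - 3\right) \left(-17\right) = \left(-2\right) \left(-6\right) \left(-17\right) = 12 \left(-17\right) = -204$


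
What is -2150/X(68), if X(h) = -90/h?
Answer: 14620/9 ≈ 1624.4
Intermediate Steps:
-2150/X(68) = -2150/((-90/68)) = -2150/((-90*1/68)) = -2150/(-45/34) = -2150*(-34/45) = 14620/9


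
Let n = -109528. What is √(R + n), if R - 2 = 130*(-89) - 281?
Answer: I*√121377 ≈ 348.39*I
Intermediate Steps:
R = -11849 (R = 2 + (130*(-89) - 281) = 2 + (-11570 - 281) = 2 - 11851 = -11849)
√(R + n) = √(-11849 - 109528) = √(-121377) = I*√121377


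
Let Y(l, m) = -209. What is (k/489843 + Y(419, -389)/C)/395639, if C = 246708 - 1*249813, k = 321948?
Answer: 122447303/66861343163565 ≈ 1.8314e-6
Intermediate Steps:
C = -3105 (C = 246708 - 249813 = -3105)
(k/489843 + Y(419, -389)/C)/395639 = (321948/489843 - 209/(-3105))/395639 = (321948*(1/489843) - 209*(-1/3105))*(1/395639) = (35772/54427 + 209/3105)*(1/395639) = (122447303/168995835)*(1/395639) = 122447303/66861343163565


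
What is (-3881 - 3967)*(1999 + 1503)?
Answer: -27483696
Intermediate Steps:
(-3881 - 3967)*(1999 + 1503) = -7848*3502 = -27483696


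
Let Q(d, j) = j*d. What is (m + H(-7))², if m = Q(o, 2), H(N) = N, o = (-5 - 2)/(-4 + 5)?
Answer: 441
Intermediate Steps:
o = -7 (o = -7/1 = -7*1 = -7)
Q(d, j) = d*j
m = -14 (m = -7*2 = -14)
(m + H(-7))² = (-14 - 7)² = (-21)² = 441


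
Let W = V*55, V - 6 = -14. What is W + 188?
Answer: -252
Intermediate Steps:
V = -8 (V = 6 - 14 = -8)
W = -440 (W = -8*55 = -440)
W + 188 = -440 + 188 = -252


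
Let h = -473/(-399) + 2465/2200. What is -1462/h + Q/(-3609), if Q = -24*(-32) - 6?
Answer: -308875296218/487006881 ≈ -634.23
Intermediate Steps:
Q = 762 (Q = 768 - 6 = 762)
h = 404827/175560 (h = -473*(-1/399) + 2465*(1/2200) = 473/399 + 493/440 = 404827/175560 ≈ 2.3059)
-1462/h + Q/(-3609) = -1462/404827/175560 + 762/(-3609) = -1462*175560/404827 + 762*(-1/3609) = -256668720/404827 - 254/1203 = -308875296218/487006881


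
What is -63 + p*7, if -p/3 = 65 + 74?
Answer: -2982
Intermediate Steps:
p = -417 (p = -3*(65 + 74) = -3*139 = -417)
-63 + p*7 = -63 - 417*7 = -63 - 2919 = -2982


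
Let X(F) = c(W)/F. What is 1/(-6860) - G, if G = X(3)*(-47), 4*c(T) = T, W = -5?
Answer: -100757/5145 ≈ -19.583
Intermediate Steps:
c(T) = T/4
X(F) = -5/(4*F) (X(F) = ((¼)*(-5))/F = -5/(4*F))
G = 235/12 (G = -5/4/3*(-47) = -5/4*⅓*(-47) = -5/12*(-47) = 235/12 ≈ 19.583)
1/(-6860) - G = 1/(-6860) - 1*235/12 = -1/6860 - 235/12 = -100757/5145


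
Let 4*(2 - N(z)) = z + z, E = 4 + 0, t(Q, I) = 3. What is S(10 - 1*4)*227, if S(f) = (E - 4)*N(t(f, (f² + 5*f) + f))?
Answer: 0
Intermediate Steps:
E = 4
N(z) = 2 - z/2 (N(z) = 2 - (z + z)/4 = 2 - z/2)
S(f) = 0 (S(f) = (4 - 4)*(2 - ½*3) = 0*(2 - 3/2) = 0*(½) = 0)
S(10 - 1*4)*227 = 0*227 = 0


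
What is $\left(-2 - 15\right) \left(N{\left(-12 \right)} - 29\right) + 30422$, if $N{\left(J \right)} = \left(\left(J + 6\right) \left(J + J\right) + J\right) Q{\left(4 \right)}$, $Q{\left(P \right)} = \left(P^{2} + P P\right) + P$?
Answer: $-49869$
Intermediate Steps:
$Q{\left(P \right)} = P + 2 P^{2}$ ($Q{\left(P \right)} = \left(P^{2} + P^{2}\right) + P = 2 P^{2} + P = P + 2 P^{2}$)
$N{\left(J \right)} = 36 J + 72 J \left(6 + J\right)$ ($N{\left(J \right)} = \left(\left(J + 6\right) \left(J + J\right) + J\right) 4 \left(1 + 2 \cdot 4\right) = \left(\left(6 + J\right) 2 J + J\right) 4 \left(1 + 8\right) = \left(2 J \left(6 + J\right) + J\right) 4 \cdot 9 = \left(J + 2 J \left(6 + J\right)\right) 36 = 36 J + 72 J \left(6 + J\right)$)
$\left(-2 - 15\right) \left(N{\left(-12 \right)} - 29\right) + 30422 = \left(-2 - 15\right) \left(36 \left(-12\right) \left(13 + 2 \left(-12\right)\right) - 29\right) + 30422 = \left(-2 - 15\right) \left(36 \left(-12\right) \left(13 - 24\right) - 29\right) + 30422 = - 17 \left(36 \left(-12\right) \left(-11\right) - 29\right) + 30422 = - 17 \left(4752 - 29\right) + 30422 = \left(-17\right) 4723 + 30422 = -80291 + 30422 = -49869$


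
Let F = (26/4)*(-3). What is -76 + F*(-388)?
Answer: 7490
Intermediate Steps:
F = -39/2 (F = (26*(¼))*(-3) = (13/2)*(-3) = -39/2 ≈ -19.500)
-76 + F*(-388) = -76 - 39/2*(-388) = -76 + 7566 = 7490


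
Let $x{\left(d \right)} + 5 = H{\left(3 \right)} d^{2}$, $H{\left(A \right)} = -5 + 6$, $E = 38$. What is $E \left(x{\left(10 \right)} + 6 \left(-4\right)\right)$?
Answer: $2698$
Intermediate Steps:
$H{\left(A \right)} = 1$
$x{\left(d \right)} = -5 + d^{2}$ ($x{\left(d \right)} = -5 + 1 d^{2} = -5 + d^{2}$)
$E \left(x{\left(10 \right)} + 6 \left(-4\right)\right) = 38 \left(\left(-5 + 10^{2}\right) + 6 \left(-4\right)\right) = 38 \left(\left(-5 + 100\right) - 24\right) = 38 \left(95 - 24\right) = 38 \cdot 71 = 2698$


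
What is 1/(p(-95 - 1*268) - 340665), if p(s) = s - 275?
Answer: -1/341303 ≈ -2.9299e-6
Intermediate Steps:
p(s) = -275 + s
1/(p(-95 - 1*268) - 340665) = 1/((-275 + (-95 - 1*268)) - 340665) = 1/((-275 + (-95 - 268)) - 340665) = 1/((-275 - 363) - 340665) = 1/(-638 - 340665) = 1/(-341303) = -1/341303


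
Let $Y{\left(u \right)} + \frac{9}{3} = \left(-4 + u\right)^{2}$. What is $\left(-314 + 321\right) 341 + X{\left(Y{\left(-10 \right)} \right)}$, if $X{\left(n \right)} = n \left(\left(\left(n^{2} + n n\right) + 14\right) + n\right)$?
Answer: $14420452$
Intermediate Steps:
$Y{\left(u \right)} = -3 + \left(-4 + u\right)^{2}$
$X{\left(n \right)} = n \left(14 + n + 2 n^{2}\right)$ ($X{\left(n \right)} = n \left(\left(\left(n^{2} + n^{2}\right) + 14\right) + n\right) = n \left(\left(2 n^{2} + 14\right) + n\right) = n \left(\left(14 + 2 n^{2}\right) + n\right) = n \left(14 + n + 2 n^{2}\right)$)
$\left(-314 + 321\right) 341 + X{\left(Y{\left(-10 \right)} \right)} = \left(-314 + 321\right) 341 + \left(-3 + \left(-4 - 10\right)^{2}\right) \left(14 - \left(3 - \left(-4 - 10\right)^{2}\right) + 2 \left(-3 + \left(-4 - 10\right)^{2}\right)^{2}\right) = 7 \cdot 341 + \left(-3 + \left(-14\right)^{2}\right) \left(14 - \left(3 - \left(-14\right)^{2}\right) + 2 \left(-3 + \left(-14\right)^{2}\right)^{2}\right) = 2387 + \left(-3 + 196\right) \left(14 + \left(-3 + 196\right) + 2 \left(-3 + 196\right)^{2}\right) = 2387 + 193 \left(14 + 193 + 2 \cdot 193^{2}\right) = 2387 + 193 \left(14 + 193 + 2 \cdot 37249\right) = 2387 + 193 \left(14 + 193 + 74498\right) = 2387 + 193 \cdot 74705 = 2387 + 14418065 = 14420452$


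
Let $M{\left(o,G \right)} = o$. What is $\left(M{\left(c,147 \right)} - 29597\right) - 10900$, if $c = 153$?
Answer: $-40344$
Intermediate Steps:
$\left(M{\left(c,147 \right)} - 29597\right) - 10900 = \left(153 - 29597\right) - 10900 = -29444 - 10900 = -40344$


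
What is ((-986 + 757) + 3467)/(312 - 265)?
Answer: 3238/47 ≈ 68.894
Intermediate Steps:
((-986 + 757) + 3467)/(312 - 265) = (-229 + 3467)/47 = 3238*(1/47) = 3238/47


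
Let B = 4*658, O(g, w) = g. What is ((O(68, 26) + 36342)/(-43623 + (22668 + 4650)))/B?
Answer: -3641/4291476 ≈ -0.00084843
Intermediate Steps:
B = 2632
((O(68, 26) + 36342)/(-43623 + (22668 + 4650)))/B = ((68 + 36342)/(-43623 + (22668 + 4650)))/2632 = (36410/(-43623 + 27318))*(1/2632) = (36410/(-16305))*(1/2632) = (36410*(-1/16305))*(1/2632) = -7282/3261*1/2632 = -3641/4291476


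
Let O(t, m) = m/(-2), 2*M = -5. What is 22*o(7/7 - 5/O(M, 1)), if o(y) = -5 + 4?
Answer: -22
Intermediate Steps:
M = -5/2 (M = (½)*(-5) = -5/2 ≈ -2.5000)
O(t, m) = -m/2 (O(t, m) = m*(-½) = -m/2)
o(y) = -1
22*o(7/7 - 5/O(M, 1)) = 22*(-1) = -22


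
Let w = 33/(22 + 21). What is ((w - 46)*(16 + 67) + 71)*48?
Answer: -7602336/43 ≈ -1.7680e+5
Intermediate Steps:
w = 33/43 ≈ 0.76744
((w - 46)*(16 + 67) + 71)*48 = ((33/43 - 46)*(16 + 67) + 71)*48 = (-1945/43*83 + 71)*48 = (-161435/43 + 71)*48 = -158382/43*48 = -7602336/43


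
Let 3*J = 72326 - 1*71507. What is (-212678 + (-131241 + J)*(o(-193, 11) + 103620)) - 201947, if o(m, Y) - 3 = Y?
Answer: -13573152337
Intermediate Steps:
o(m, Y) = 3 + Y
J = 273 (J = (72326 - 1*71507)/3 = (72326 - 71507)/3 = (1/3)*819 = 273)
(-212678 + (-131241 + J)*(o(-193, 11) + 103620)) - 201947 = (-212678 + (-131241 + 273)*((3 + 11) + 103620)) - 201947 = (-212678 - 130968*(14 + 103620)) - 201947 = (-212678 - 130968*103634) - 201947 = (-212678 - 13572737712) - 201947 = -13572950390 - 201947 = -13573152337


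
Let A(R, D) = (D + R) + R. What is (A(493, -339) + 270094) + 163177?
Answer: 433918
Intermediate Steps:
A(R, D) = D + 2*R
(A(493, -339) + 270094) + 163177 = ((-339 + 2*493) + 270094) + 163177 = ((-339 + 986) + 270094) + 163177 = (647 + 270094) + 163177 = 270741 + 163177 = 433918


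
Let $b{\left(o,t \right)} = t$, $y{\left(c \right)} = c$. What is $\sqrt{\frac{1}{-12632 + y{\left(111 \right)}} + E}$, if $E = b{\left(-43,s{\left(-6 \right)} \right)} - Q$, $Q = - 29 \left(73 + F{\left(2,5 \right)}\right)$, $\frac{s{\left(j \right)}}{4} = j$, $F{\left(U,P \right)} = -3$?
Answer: $\frac{5 \sqrt{12579660885}}{12521} \approx 44.788$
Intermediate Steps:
$s{\left(j \right)} = 4 j$
$Q = -2030$ ($Q = - 29 \left(73 - 3\right) = \left(-29\right) 70 = -2030$)
$E = 2006$ ($E = 4 \left(-6\right) - -2030 = -24 + 2030 = 2006$)
$\sqrt{\frac{1}{-12632 + y{\left(111 \right)}} + E} = \sqrt{\frac{1}{-12632 + 111} + 2006} = \sqrt{\frac{1}{-12521} + 2006} = \sqrt{- \frac{1}{12521} + 2006} = \sqrt{\frac{25117125}{12521}} = \frac{5 \sqrt{12579660885}}{12521}$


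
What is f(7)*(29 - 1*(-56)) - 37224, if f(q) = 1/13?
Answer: -483827/13 ≈ -37217.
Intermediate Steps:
f(q) = 1/13
f(7)*(29 - 1*(-56)) - 37224 = (29 - 1*(-56))/13 - 37224 = (29 + 56)/13 - 37224 = (1/13)*85 - 37224 = 85/13 - 37224 = -483827/13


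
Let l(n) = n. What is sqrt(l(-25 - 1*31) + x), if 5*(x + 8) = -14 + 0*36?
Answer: I*sqrt(1670)/5 ≈ 8.1731*I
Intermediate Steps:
x = -54/5 (x = -8 + (-14 + 0*36)/5 = -8 + (-14 + 0)/5 = -8 + (1/5)*(-14) = -8 - 14/5 = -54/5 ≈ -10.800)
sqrt(l(-25 - 1*31) + x) = sqrt((-25 - 1*31) - 54/5) = sqrt((-25 - 31) - 54/5) = sqrt(-56 - 54/5) = sqrt(-334/5) = I*sqrt(1670)/5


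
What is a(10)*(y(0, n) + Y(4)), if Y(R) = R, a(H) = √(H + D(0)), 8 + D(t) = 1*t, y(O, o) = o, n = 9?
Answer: 13*√2 ≈ 18.385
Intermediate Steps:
D(t) = -8 + t (D(t) = -8 + 1*t = -8 + t)
a(H) = √(-8 + H) (a(H) = √(H + (-8 + 0)) = √(H - 8) = √(-8 + H))
a(10)*(y(0, n) + Y(4)) = √(-8 + 10)*(9 + 4) = √2*13 = 13*√2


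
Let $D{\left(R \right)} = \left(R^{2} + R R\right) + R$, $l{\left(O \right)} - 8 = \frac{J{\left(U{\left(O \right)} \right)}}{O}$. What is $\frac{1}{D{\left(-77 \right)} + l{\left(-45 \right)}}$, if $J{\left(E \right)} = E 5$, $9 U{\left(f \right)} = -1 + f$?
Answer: $\frac{81}{954955} \approx 8.4821 \cdot 10^{-5}$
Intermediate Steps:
$U{\left(f \right)} = - \frac{1}{9} + \frac{f}{9}$ ($U{\left(f \right)} = \frac{-1 + f}{9} = - \frac{1}{9} + \frac{f}{9}$)
$J{\left(E \right)} = 5 E$
$l{\left(O \right)} = 8 + \frac{- \frac{5}{9} + \frac{5 O}{9}}{O}$ ($l{\left(O \right)} = 8 + \frac{5 \left(- \frac{1}{9} + \frac{O}{9}\right)}{O} = 8 + \frac{- \frac{5}{9} + \frac{5 O}{9}}{O}$)
$D{\left(R \right)} = R + 2 R^{2}$ ($D{\left(R \right)} = \left(R^{2} + R^{2}\right) + R = 2 R^{2} + R = R + 2 R^{2}$)
$\frac{1}{D{\left(-77 \right)} + l{\left(-45 \right)}} = \frac{1}{- 77 \left(1 + 2 \left(-77\right)\right) + \frac{-5 + 77 \left(-45\right)}{9 \left(-45\right)}} = \frac{1}{- 77 \left(1 - 154\right) + \frac{1}{9} \left(- \frac{1}{45}\right) \left(-5 - 3465\right)} = \frac{1}{\left(-77\right) \left(-153\right) + \frac{1}{9} \left(- \frac{1}{45}\right) \left(-3470\right)} = \frac{1}{11781 + \frac{694}{81}} = \frac{1}{\frac{954955}{81}} = \frac{81}{954955}$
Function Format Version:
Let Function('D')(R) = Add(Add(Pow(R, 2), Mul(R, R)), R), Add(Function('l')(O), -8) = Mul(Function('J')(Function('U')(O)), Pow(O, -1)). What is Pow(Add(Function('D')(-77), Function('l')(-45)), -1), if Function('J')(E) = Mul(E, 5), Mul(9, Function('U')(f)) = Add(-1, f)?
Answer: Rational(81, 954955) ≈ 8.4821e-5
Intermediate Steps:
Function('U')(f) = Add(Rational(-1, 9), Mul(Rational(1, 9), f)) (Function('U')(f) = Mul(Rational(1, 9), Add(-1, f)) = Add(Rational(-1, 9), Mul(Rational(1, 9), f)))
Function('J')(E) = Mul(5, E)
Function('l')(O) = Add(8, Mul(Pow(O, -1), Add(Rational(-5, 9), Mul(Rational(5, 9), O)))) (Function('l')(O) = Add(8, Mul(Mul(5, Add(Rational(-1, 9), Mul(Rational(1, 9), O))), Pow(O, -1))) = Add(8, Mul(Add(Rational(-5, 9), Mul(Rational(5, 9), O)), Pow(O, -1))) = Add(8, Mul(Pow(O, -1), Add(Rational(-5, 9), Mul(Rational(5, 9), O)))))
Function('D')(R) = Add(R, Mul(2, Pow(R, 2))) (Function('D')(R) = Add(Add(Pow(R, 2), Pow(R, 2)), R) = Add(Mul(2, Pow(R, 2)), R) = Add(R, Mul(2, Pow(R, 2))))
Pow(Add(Function('D')(-77), Function('l')(-45)), -1) = Pow(Add(Mul(-77, Add(1, Mul(2, -77))), Mul(Rational(1, 9), Pow(-45, -1), Add(-5, Mul(77, -45)))), -1) = Pow(Add(Mul(-77, Add(1, -154)), Mul(Rational(1, 9), Rational(-1, 45), Add(-5, -3465))), -1) = Pow(Add(Mul(-77, -153), Mul(Rational(1, 9), Rational(-1, 45), -3470)), -1) = Pow(Add(11781, Rational(694, 81)), -1) = Pow(Rational(954955, 81), -1) = Rational(81, 954955)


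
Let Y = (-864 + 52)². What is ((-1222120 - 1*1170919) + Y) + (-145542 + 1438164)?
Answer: -441073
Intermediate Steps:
Y = 659344 (Y = (-812)² = 659344)
((-1222120 - 1*1170919) + Y) + (-145542 + 1438164) = ((-1222120 - 1*1170919) + 659344) + (-145542 + 1438164) = ((-1222120 - 1170919) + 659344) + 1292622 = (-2393039 + 659344) + 1292622 = -1733695 + 1292622 = -441073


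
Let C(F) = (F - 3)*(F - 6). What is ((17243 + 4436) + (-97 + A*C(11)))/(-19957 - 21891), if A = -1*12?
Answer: -10551/20924 ≈ -0.50425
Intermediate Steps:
C(F) = (-6 + F)*(-3 + F) (C(F) = (-3 + F)*(-6 + F) = (-6 + F)*(-3 + F))
A = -12
((17243 + 4436) + (-97 + A*C(11)))/(-19957 - 21891) = ((17243 + 4436) + (-97 - 12*(18 + 11² - 9*11)))/(-19957 - 21891) = (21679 + (-97 - 12*(18 + 121 - 99)))/(-41848) = (21679 + (-97 - 12*40))*(-1/41848) = (21679 + (-97 - 480))*(-1/41848) = (21679 - 577)*(-1/41848) = 21102*(-1/41848) = -10551/20924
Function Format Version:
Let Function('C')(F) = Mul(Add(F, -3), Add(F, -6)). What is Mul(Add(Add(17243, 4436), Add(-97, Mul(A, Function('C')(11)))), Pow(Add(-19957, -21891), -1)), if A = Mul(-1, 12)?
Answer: Rational(-10551, 20924) ≈ -0.50425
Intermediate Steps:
Function('C')(F) = Mul(Add(-6, F), Add(-3, F)) (Function('C')(F) = Mul(Add(-3, F), Add(-6, F)) = Mul(Add(-6, F), Add(-3, F)))
A = -12
Mul(Add(Add(17243, 4436), Add(-97, Mul(A, Function('C')(11)))), Pow(Add(-19957, -21891), -1)) = Mul(Add(Add(17243, 4436), Add(-97, Mul(-12, Add(18, Pow(11, 2), Mul(-9, 11))))), Pow(Add(-19957, -21891), -1)) = Mul(Add(21679, Add(-97, Mul(-12, Add(18, 121, -99)))), Pow(-41848, -1)) = Mul(Add(21679, Add(-97, Mul(-12, 40))), Rational(-1, 41848)) = Mul(Add(21679, Add(-97, -480)), Rational(-1, 41848)) = Mul(Add(21679, -577), Rational(-1, 41848)) = Mul(21102, Rational(-1, 41848)) = Rational(-10551, 20924)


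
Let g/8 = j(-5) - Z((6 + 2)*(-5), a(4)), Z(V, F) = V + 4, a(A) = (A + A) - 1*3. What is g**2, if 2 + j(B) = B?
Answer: 53824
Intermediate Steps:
j(B) = -2 + B
a(A) = -3 + 2*A (a(A) = 2*A - 3 = -3 + 2*A)
Z(V, F) = 4 + V
g = 232 (g = 8*((-2 - 5) - (4 + (6 + 2)*(-5))) = 8*(-7 - (4 + 8*(-5))) = 8*(-7 - (4 - 40)) = 8*(-7 - 1*(-36)) = 8*(-7 + 36) = 8*29 = 232)
g**2 = 232**2 = 53824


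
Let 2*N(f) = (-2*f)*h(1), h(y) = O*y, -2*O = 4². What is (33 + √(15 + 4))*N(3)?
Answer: 792 + 24*√19 ≈ 896.61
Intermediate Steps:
O = -8 (O = -½*4² = -½*16 = -8)
h(y) = -8*y
N(f) = 8*f (N(f) = ((-2*f)*(-8*1))/2 = (-2*f*(-8))/2 = (16*f)/2 = 8*f)
(33 + √(15 + 4))*N(3) = (33 + √(15 + 4))*(8*3) = (33 + √19)*24 = 792 + 24*√19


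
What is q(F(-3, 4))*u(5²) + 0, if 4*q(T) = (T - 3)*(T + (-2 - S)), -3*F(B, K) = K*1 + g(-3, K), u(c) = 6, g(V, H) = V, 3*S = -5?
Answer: 10/3 ≈ 3.3333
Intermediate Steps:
S = -5/3 (S = (⅓)*(-5) = -5/3 ≈ -1.6667)
F(B, K) = 1 - K/3 (F(B, K) = -(K*1 - 3)/3 = -(K - 3)/3 = -(-3 + K)/3 = 1 - K/3)
q(T) = (-3 + T)*(-⅓ + T)/4 (q(T) = ((T - 3)*(T + (-2 - 1*(-5/3))))/4 = ((-3 + T)*(T + (-2 + 5/3)))/4 = ((-3 + T)*(T - ⅓))/4 = ((-3 + T)*(-⅓ + T))/4 = (-3 + T)*(-⅓ + T)/4)
q(F(-3, 4))*u(5²) + 0 = (¼ - 5*(1 - ⅓*4)/6 + (1 - ⅓*4)²/4)*6 + 0 = (¼ - 5*(1 - 4/3)/6 + (1 - 4/3)²/4)*6 + 0 = (¼ - ⅚*(-⅓) + (-⅓)²/4)*6 + 0 = (¼ + 5/18 + (¼)*(⅑))*6 + 0 = (¼ + 5/18 + 1/36)*6 + 0 = (5/9)*6 + 0 = 10/3 + 0 = 10/3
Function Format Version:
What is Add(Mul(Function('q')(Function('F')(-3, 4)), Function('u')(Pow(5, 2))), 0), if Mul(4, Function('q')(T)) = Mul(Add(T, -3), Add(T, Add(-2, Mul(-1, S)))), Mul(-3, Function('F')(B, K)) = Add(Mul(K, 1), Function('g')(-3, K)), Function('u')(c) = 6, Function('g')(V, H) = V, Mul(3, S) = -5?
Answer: Rational(10, 3) ≈ 3.3333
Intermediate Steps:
S = Rational(-5, 3) (S = Mul(Rational(1, 3), -5) = Rational(-5, 3) ≈ -1.6667)
Function('F')(B, K) = Add(1, Mul(Rational(-1, 3), K)) (Function('F')(B, K) = Mul(Rational(-1, 3), Add(Mul(K, 1), -3)) = Mul(Rational(-1, 3), Add(K, -3)) = Mul(Rational(-1, 3), Add(-3, K)) = Add(1, Mul(Rational(-1, 3), K)))
Function('q')(T) = Mul(Rational(1, 4), Add(-3, T), Add(Rational(-1, 3), T)) (Function('q')(T) = Mul(Rational(1, 4), Mul(Add(T, -3), Add(T, Add(-2, Mul(-1, Rational(-5, 3)))))) = Mul(Rational(1, 4), Mul(Add(-3, T), Add(T, Add(-2, Rational(5, 3))))) = Mul(Rational(1, 4), Mul(Add(-3, T), Add(T, Rational(-1, 3)))) = Mul(Rational(1, 4), Mul(Add(-3, T), Add(Rational(-1, 3), T))) = Mul(Rational(1, 4), Add(-3, T), Add(Rational(-1, 3), T)))
Add(Mul(Function('q')(Function('F')(-3, 4)), Function('u')(Pow(5, 2))), 0) = Add(Mul(Add(Rational(1, 4), Mul(Rational(-5, 6), Add(1, Mul(Rational(-1, 3), 4))), Mul(Rational(1, 4), Pow(Add(1, Mul(Rational(-1, 3), 4)), 2))), 6), 0) = Add(Mul(Add(Rational(1, 4), Mul(Rational(-5, 6), Add(1, Rational(-4, 3))), Mul(Rational(1, 4), Pow(Add(1, Rational(-4, 3)), 2))), 6), 0) = Add(Mul(Add(Rational(1, 4), Mul(Rational(-5, 6), Rational(-1, 3)), Mul(Rational(1, 4), Pow(Rational(-1, 3), 2))), 6), 0) = Add(Mul(Add(Rational(1, 4), Rational(5, 18), Mul(Rational(1, 4), Rational(1, 9))), 6), 0) = Add(Mul(Add(Rational(1, 4), Rational(5, 18), Rational(1, 36)), 6), 0) = Add(Mul(Rational(5, 9), 6), 0) = Add(Rational(10, 3), 0) = Rational(10, 3)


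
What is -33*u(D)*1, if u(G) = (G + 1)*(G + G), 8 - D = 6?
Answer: -396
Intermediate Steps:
D = 2 (D = 8 - 1*6 = 8 - 6 = 2)
u(G) = 2*G*(1 + G) (u(G) = (1 + G)*(2*G) = 2*G*(1 + G))
-33*u(D)*1 = -66*2*(1 + 2)*1 = -66*2*3*1 = -33*12*1 = -396*1 = -396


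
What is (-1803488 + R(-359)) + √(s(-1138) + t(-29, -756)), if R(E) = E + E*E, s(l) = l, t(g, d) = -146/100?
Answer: -1674966 + I*√113946/10 ≈ -1.675e+6 + 33.756*I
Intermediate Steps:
t(g, d) = -73/50 (t(g, d) = -146*1/100 = -73/50)
R(E) = E + E²
(-1803488 + R(-359)) + √(s(-1138) + t(-29, -756)) = (-1803488 - 359*(1 - 359)) + √(-1138 - 73/50) = (-1803488 - 359*(-358)) + √(-56973/50) = (-1803488 + 128522) + I*√113946/10 = -1674966 + I*√113946/10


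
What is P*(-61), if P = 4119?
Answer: -251259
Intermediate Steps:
P*(-61) = 4119*(-61) = -251259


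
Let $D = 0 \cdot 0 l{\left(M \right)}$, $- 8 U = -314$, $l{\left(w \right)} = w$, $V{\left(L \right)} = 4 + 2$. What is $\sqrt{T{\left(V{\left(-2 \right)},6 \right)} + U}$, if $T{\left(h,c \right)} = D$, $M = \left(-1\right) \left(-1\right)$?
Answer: $\frac{\sqrt{157}}{2} \approx 6.265$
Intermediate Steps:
$M = 1$
$V{\left(L \right)} = 6$
$U = \frac{157}{4}$ ($U = \left(- \frac{1}{8}\right) \left(-314\right) = \frac{157}{4} \approx 39.25$)
$D = 0$ ($D = 0 \cdot 0 \cdot 1 = 0 \cdot 1 = 0$)
$T{\left(h,c \right)} = 0$
$\sqrt{T{\left(V{\left(-2 \right)},6 \right)} + U} = \sqrt{0 + \frac{157}{4}} = \sqrt{\frac{157}{4}} = \frac{\sqrt{157}}{2}$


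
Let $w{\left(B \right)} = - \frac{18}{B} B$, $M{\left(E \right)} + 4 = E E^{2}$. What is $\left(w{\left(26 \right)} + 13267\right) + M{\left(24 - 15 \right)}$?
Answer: $13974$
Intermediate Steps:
$M{\left(E \right)} = -4 + E^{3}$ ($M{\left(E \right)} = -4 + E E^{2} = -4 + E^{3}$)
$w{\left(B \right)} = -18$
$\left(w{\left(26 \right)} + 13267\right) + M{\left(24 - 15 \right)} = \left(-18 + 13267\right) - \left(4 - \left(24 - 15\right)^{3}\right) = 13249 - \left(4 - \left(24 - 15\right)^{3}\right) = 13249 - \left(4 - 9^{3}\right) = 13249 + \left(-4 + 729\right) = 13249 + 725 = 13974$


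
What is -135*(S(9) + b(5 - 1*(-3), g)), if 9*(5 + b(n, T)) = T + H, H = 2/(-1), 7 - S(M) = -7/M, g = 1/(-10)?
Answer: -687/2 ≈ -343.50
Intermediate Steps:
g = -⅒ ≈ -0.10000
S(M) = 7 + 7/M (S(M) = 7 - (-7)/M = 7 + 7/M)
H = -2 (H = 2*(-1) = -2)
b(n, T) = -47/9 + T/9 (b(n, T) = -5 + (T - 2)/9 = -5 + (-2 + T)/9 = -5 + (-2/9 + T/9) = -47/9 + T/9)
-135*(S(9) + b(5 - 1*(-3), g)) = -135*((7 + 7/9) + (-47/9 + (⅑)*(-⅒))) = -135*((7 + 7*(⅑)) + (-47/9 - 1/90)) = -135*((7 + 7/9) - 157/30) = -135*(70/9 - 157/30) = -135*229/90 = -687/2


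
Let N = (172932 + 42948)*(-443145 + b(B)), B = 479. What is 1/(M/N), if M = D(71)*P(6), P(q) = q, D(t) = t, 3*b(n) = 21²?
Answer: -15939068040/71 ≈ -2.2449e+8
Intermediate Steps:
b(n) = 147 (b(n) = (⅓)*21² = (⅓)*441 = 147)
N = -95634408240 (N = (172932 + 42948)*(-443145 + 147) = 215880*(-442998) = -95634408240)
M = 426 (M = 71*6 = 426)
1/(M/N) = 1/(426/(-95634408240)) = 1/(426*(-1/95634408240)) = 1/(-71/15939068040) = -15939068040/71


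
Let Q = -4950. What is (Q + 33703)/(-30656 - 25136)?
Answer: -28753/55792 ≈ -0.51536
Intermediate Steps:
(Q + 33703)/(-30656 - 25136) = (-4950 + 33703)/(-30656 - 25136) = 28753/(-55792) = 28753*(-1/55792) = -28753/55792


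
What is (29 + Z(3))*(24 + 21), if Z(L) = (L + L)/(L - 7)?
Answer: 2475/2 ≈ 1237.5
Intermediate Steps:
Z(L) = 2*L/(-7 + L) (Z(L) = (2*L)/(-7 + L) = 2*L/(-7 + L))
(29 + Z(3))*(24 + 21) = (29 + 2*3/(-7 + 3))*(24 + 21) = (29 + 2*3/(-4))*45 = (29 + 2*3*(-¼))*45 = (29 - 3/2)*45 = (55/2)*45 = 2475/2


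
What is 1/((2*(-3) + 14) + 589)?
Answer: 1/597 ≈ 0.0016750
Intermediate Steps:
1/((2*(-3) + 14) + 589) = 1/((-6 + 14) + 589) = 1/(8 + 589) = 1/597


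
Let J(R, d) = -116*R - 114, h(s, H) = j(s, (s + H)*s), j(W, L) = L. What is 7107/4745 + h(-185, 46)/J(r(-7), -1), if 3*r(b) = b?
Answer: 73878663/446030 ≈ 165.64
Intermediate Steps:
r(b) = b/3
h(s, H) = s*(H + s) (h(s, H) = (s + H)*s = (H + s)*s = s*(H + s))
J(R, d) = -114 - 116*R
7107/4745 + h(-185, 46)/J(r(-7), -1) = 7107/4745 + (-185*(46 - 185))/(-114 - 116*(-7)/3) = 7107*(1/4745) + (-185*(-139))/(-114 - 116*(-7/3)) = 7107/4745 + 25715/(-114 + 812/3) = 7107/4745 + 25715/(470/3) = 7107/4745 + 25715*(3/470) = 7107/4745 + 15429/94 = 73878663/446030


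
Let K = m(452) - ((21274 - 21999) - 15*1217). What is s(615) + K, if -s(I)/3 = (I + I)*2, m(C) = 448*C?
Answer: 214096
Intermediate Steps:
s(I) = -12*I (s(I) = -3*(I + I)*2 = -3*2*I*2 = -12*I)
K = 221476 (K = 448*452 - ((21274 - 21999) - 15*1217) = 202496 - (-725 - 18255) = 202496 - 1*(-18980) = 202496 + 18980 = 221476)
s(615) + K = -12*615 + 221476 = -7380 + 221476 = 214096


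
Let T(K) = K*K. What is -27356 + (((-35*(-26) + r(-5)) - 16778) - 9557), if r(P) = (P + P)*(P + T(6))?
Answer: -53091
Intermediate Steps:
T(K) = K²
r(P) = 2*P*(36 + P) (r(P) = (P + P)*(P + 6²) = (2*P)*(P + 36) = (2*P)*(36 + P) = 2*P*(36 + P))
-27356 + (((-35*(-26) + r(-5)) - 16778) - 9557) = -27356 + (((-35*(-26) + 2*(-5)*(36 - 5)) - 16778) - 9557) = -27356 + (((910 + 2*(-5)*31) - 16778) - 9557) = -27356 + (((910 - 310) - 16778) - 9557) = -27356 + ((600 - 16778) - 9557) = -27356 + (-16178 - 9557) = -27356 - 25735 = -53091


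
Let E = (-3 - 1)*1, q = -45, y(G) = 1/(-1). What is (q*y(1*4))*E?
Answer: -180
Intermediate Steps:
y(G) = -1
E = -4 (E = -4*1 = -4)
(q*y(1*4))*E = -45*(-1)*(-4) = 45*(-4) = -180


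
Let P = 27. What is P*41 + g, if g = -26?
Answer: 1081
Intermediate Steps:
P*41 + g = 27*41 - 26 = 1107 - 26 = 1081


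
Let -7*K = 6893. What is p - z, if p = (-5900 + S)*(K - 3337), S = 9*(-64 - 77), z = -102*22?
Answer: 216892296/7 ≈ 3.0985e+7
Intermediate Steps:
K = -6893/7 (K = -⅐*6893 = -6893/7 ≈ -984.71)
z = -2244
S = -1269 (S = 9*(-141) = -1269)
p = 216876588/7 (p = (-5900 - 1269)*(-6893/7 - 3337) = -7169*(-30252/7) = 216876588/7 ≈ 3.0982e+7)
p - z = 216876588/7 - 1*(-2244) = 216876588/7 + 2244 = 216892296/7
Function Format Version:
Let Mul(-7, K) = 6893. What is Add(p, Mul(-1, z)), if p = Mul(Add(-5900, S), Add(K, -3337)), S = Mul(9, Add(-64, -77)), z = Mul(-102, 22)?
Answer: Rational(216892296, 7) ≈ 3.0985e+7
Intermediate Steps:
K = Rational(-6893, 7) (K = Mul(Rational(-1, 7), 6893) = Rational(-6893, 7) ≈ -984.71)
z = -2244
S = -1269 (S = Mul(9, -141) = -1269)
p = Rational(216876588, 7) (p = Mul(Add(-5900, -1269), Add(Rational(-6893, 7), -3337)) = Mul(-7169, Rational(-30252, 7)) = Rational(216876588, 7) ≈ 3.0982e+7)
Add(p, Mul(-1, z)) = Add(Rational(216876588, 7), Mul(-1, -2244)) = Add(Rational(216876588, 7), 2244) = Rational(216892296, 7)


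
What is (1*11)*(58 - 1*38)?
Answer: 220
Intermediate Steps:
(1*11)*(58 - 1*38) = 11*(58 - 38) = 11*20 = 220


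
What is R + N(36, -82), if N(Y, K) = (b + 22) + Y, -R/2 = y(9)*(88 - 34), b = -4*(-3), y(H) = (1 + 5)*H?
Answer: -5762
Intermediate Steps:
y(H) = 6*H
b = 12
R = -5832 (R = -2*6*9*(88 - 34) = -108*54 = -2*2916 = -5832)
N(Y, K) = 34 + Y (N(Y, K) = (12 + 22) + Y = 34 + Y)
R + N(36, -82) = -5832 + (34 + 36) = -5832 + 70 = -5762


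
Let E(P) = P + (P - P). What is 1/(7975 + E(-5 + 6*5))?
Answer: 1/8000 ≈ 0.00012500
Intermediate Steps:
E(P) = P (E(P) = P + 0 = P)
1/(7975 + E(-5 + 6*5)) = 1/(7975 + (-5 + 6*5)) = 1/(7975 + (-5 + 30)) = 1/(7975 + 25) = 1/8000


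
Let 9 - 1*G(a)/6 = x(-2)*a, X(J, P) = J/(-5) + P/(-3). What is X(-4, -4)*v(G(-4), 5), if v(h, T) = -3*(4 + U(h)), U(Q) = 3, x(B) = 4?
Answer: -224/5 ≈ -44.800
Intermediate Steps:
X(J, P) = -P/3 - J/5 (X(J, P) = J*(-⅕) + P*(-⅓) = -J/5 - P/3 = -P/3 - J/5)
G(a) = 54 - 24*a
v(h, T) = -21 (v(h, T) = -3*(4 + 3) = -3*7 = -21)
X(-4, -4)*v(G(-4), 5) = (-⅓*(-4) - ⅕*(-4))*(-21) = (4/3 + ⅘)*(-21) = (32/15)*(-21) = -224/5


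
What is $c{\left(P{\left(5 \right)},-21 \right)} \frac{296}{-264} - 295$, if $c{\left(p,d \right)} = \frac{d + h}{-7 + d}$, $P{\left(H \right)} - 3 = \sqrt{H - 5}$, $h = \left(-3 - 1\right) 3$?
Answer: $- \frac{8297}{28} \approx -296.32$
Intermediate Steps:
$h = -12$ ($h = \left(-4\right) 3 = -12$)
$P{\left(H \right)} = 3 + \sqrt{-5 + H}$ ($P{\left(H \right)} = 3 + \sqrt{H - 5} = 3 + \sqrt{-5 + H}$)
$c{\left(p,d \right)} = \frac{-12 + d}{-7 + d}$ ($c{\left(p,d \right)} = \frac{d - 12}{-7 + d} = \frac{-12 + d}{-7 + d}$)
$c{\left(P{\left(5 \right)},-21 \right)} \frac{296}{-264} - 295 = \frac{-12 - 21}{-7 - 21} \frac{296}{-264} - 295 = \frac{1}{-28} \left(-33\right) 296 \left(- \frac{1}{264}\right) - 295 = \left(- \frac{1}{28}\right) \left(-33\right) \left(- \frac{37}{33}\right) - 295 = \frac{33}{28} \left(- \frac{37}{33}\right) - 295 = - \frac{37}{28} - 295 = - \frac{8297}{28}$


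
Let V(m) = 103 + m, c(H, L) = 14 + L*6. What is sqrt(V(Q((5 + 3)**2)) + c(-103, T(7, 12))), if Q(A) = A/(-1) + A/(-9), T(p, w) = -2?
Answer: sqrt(305)/3 ≈ 5.8214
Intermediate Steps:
c(H, L) = 14 + 6*L
Q(A) = -10*A/9 (Q(A) = A*(-1) + A*(-1/9) = -A - A/9 = -10*A/9)
sqrt(V(Q((5 + 3)**2)) + c(-103, T(7, 12))) = sqrt((103 - 10*(5 + 3)**2/9) + (14 + 6*(-2))) = sqrt((103 - 10/9*8**2) + (14 - 12)) = sqrt((103 - 10/9*64) + 2) = sqrt((103 - 640/9) + 2) = sqrt(287/9 + 2) = sqrt(305/9) = sqrt(305)/3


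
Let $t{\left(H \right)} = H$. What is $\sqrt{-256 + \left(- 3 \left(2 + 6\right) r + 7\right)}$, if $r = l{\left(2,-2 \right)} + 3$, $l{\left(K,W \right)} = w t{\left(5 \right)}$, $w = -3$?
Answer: $\sqrt{39} \approx 6.245$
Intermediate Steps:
$l{\left(K,W \right)} = -15$ ($l{\left(K,W \right)} = \left(-3\right) 5 = -15$)
$r = -12$ ($r = -15 + 3 = -12$)
$\sqrt{-256 + \left(- 3 \left(2 + 6\right) r + 7\right)} = \sqrt{-256 + \left(- 3 \left(2 + 6\right) \left(-12\right) + 7\right)} = \sqrt{-256 + \left(\left(-3\right) 8 \left(-12\right) + 7\right)} = \sqrt{-256 + \left(\left(-24\right) \left(-12\right) + 7\right)} = \sqrt{-256 + \left(288 + 7\right)} = \sqrt{-256 + 295} = \sqrt{39}$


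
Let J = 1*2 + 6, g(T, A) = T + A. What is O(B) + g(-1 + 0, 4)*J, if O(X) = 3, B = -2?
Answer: 27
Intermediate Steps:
g(T, A) = A + T
J = 8 (J = 2 + 6 = 8)
O(B) + g(-1 + 0, 4)*J = 3 + (4 + (-1 + 0))*8 = 3 + (4 - 1)*8 = 3 + 3*8 = 3 + 24 = 27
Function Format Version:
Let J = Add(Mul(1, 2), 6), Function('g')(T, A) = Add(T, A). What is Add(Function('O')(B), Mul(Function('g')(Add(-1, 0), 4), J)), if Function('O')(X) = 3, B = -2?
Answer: 27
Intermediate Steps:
Function('g')(T, A) = Add(A, T)
J = 8 (J = Add(2, 6) = 8)
Add(Function('O')(B), Mul(Function('g')(Add(-1, 0), 4), J)) = Add(3, Mul(Add(4, Add(-1, 0)), 8)) = Add(3, Mul(Add(4, -1), 8)) = Add(3, Mul(3, 8)) = Add(3, 24) = 27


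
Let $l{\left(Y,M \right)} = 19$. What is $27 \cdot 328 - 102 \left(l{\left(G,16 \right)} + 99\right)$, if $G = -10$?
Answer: $-3180$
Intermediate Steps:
$27 \cdot 328 - 102 \left(l{\left(G,16 \right)} + 99\right) = 27 \cdot 328 - 102 \left(19 + 99\right) = 8856 - 102 \cdot 118 = 8856 - 12036 = -3180$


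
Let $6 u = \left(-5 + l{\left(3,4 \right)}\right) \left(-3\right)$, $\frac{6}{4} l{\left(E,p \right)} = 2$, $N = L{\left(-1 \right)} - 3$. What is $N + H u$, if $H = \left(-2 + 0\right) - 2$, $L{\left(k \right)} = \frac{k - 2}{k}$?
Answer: $- \frac{22}{3} \approx -7.3333$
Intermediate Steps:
$L{\left(k \right)} = \frac{-2 + k}{k}$
$H = -4$ ($H = -2 - 2 = -4$)
$N = 0$ ($N = \frac{-2 - 1}{-1} - 3 = \left(-1\right) \left(-3\right) - 3 = 3 - 3 = 0$)
$l{\left(E,p \right)} = \frac{4}{3}$ ($l{\left(E,p \right)} = \frac{2}{3} \cdot 2 = \frac{4}{3}$)
$u = \frac{11}{6}$ ($u = \frac{\left(-5 + \frac{4}{3}\right) \left(-3\right)}{6} = \frac{\left(- \frac{11}{3}\right) \left(-3\right)}{6} = \frac{1}{6} \cdot 11 = \frac{11}{6} \approx 1.8333$)
$N + H u = 0 - \frac{22}{3} = - \frac{22}{3}$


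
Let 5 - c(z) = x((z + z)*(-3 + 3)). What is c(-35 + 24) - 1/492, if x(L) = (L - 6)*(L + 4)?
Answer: 14267/492 ≈ 28.998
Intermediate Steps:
x(L) = (-6 + L)*(4 + L)
c(z) = 29 (c(z) = 5 - (-24 + ((z + z)*(-3 + 3))**2 - 2*(z + z)*(-3 + 3)) = 5 - (-24 + ((2*z)*0)**2 - 2*2*z*0) = 5 - (-24 + 0**2 - 2*0) = 5 - (-24 + 0 + 0) = 5 - 1*(-24) = 5 + 24 = 29)
c(-35 + 24) - 1/492 = 29 - 1/492 = 14267/492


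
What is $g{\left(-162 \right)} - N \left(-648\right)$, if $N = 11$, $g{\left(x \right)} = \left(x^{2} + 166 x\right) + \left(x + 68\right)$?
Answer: $6386$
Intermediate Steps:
$g{\left(x \right)} = 68 + x^{2} + 167 x$ ($g{\left(x \right)} = \left(x^{2} + 166 x\right) + \left(68 + x\right) = 68 + x^{2} + 167 x$)
$g{\left(-162 \right)} - N \left(-648\right) = \left(68 + \left(-162\right)^{2} + 167 \left(-162\right)\right) - 11 \left(-648\right) = \left(68 + 26244 - 27054\right) - -7128 = -742 + 7128 = 6386$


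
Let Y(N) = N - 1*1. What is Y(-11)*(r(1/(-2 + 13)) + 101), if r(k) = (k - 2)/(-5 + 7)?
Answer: -13206/11 ≈ -1200.5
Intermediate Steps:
Y(N) = -1 + N (Y(N) = N - 1 = -1 + N)
r(k) = -1 + k/2 (r(k) = (-2 + k)/2 = (-2 + k)*(½) = -1 + k/2)
Y(-11)*(r(1/(-2 + 13)) + 101) = (-1 - 11)*((-1 + 1/(2*(-2 + 13))) + 101) = -12*((-1 + (½)/11) + 101) = -12*((-1 + (½)*(1/11)) + 101) = -12*((-1 + 1/22) + 101) = -12*(-21/22 + 101) = -12*2201/22 = -13206/11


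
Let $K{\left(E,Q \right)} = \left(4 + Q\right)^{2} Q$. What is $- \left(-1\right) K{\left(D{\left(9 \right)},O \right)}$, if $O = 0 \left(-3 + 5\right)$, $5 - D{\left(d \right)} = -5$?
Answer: $0$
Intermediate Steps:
$D{\left(d \right)} = 10$ ($D{\left(d \right)} = 5 - -5 = 5 + 5 = 10$)
$O = 0$ ($O = 0 \cdot 2 = 0$)
$K{\left(E,Q \right)} = Q \left(4 + Q\right)^{2}$
$- \left(-1\right) K{\left(D{\left(9 \right)},O \right)} = - \left(-1\right) 0 \left(4 + 0\right)^{2} = - \left(-1\right) 0 \cdot 4^{2} = - \left(-1\right) 0 \cdot 16 = - \left(-1\right) 0 = \left(-1\right) 0 = 0$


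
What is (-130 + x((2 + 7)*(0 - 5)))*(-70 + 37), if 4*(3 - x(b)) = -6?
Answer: 8283/2 ≈ 4141.5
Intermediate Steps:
x(b) = 9/2 (x(b) = 3 - ¼*(-6) = 3 + 3/2 = 9/2)
(-130 + x((2 + 7)*(0 - 5)))*(-70 + 37) = (-130 + 9/2)*(-70 + 37) = -251/2*(-33) = 8283/2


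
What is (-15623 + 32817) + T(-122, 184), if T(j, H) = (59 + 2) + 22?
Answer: 17277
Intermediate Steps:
T(j, H) = 83 (T(j, H) = 61 + 22 = 83)
(-15623 + 32817) + T(-122, 184) = (-15623 + 32817) + 83 = 17194 + 83 = 17277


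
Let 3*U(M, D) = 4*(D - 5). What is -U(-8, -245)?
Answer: 1000/3 ≈ 333.33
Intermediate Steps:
U(M, D) = -20/3 + 4*D/3 (U(M, D) = (4*(D - 5))/3 = (4*(-5 + D))/3 = (-20 + 4*D)/3 = -20/3 + 4*D/3)
-U(-8, -245) = -(-20/3 + (4/3)*(-245)) = -(-20/3 - 980/3) = -1*(-1000/3) = 1000/3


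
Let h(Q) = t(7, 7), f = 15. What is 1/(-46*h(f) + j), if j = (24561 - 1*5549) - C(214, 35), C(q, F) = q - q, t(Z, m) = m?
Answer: 1/18690 ≈ 5.3505e-5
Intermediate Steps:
C(q, F) = 0
h(Q) = 7
j = 19012 (j = (24561 - 1*5549) - 1*0 = (24561 - 5549) + 0 = 19012 + 0 = 19012)
1/(-46*h(f) + j) = 1/(-46*7 + 19012) = 1/(-322 + 19012) = 1/18690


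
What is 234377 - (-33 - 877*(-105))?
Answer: 142325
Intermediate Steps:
234377 - (-33 - 877*(-105)) = 234377 - (-33 + 92085) = 234377 - 1*92052 = 234377 - 92052 = 142325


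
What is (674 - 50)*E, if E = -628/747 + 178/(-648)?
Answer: -1559740/2241 ≈ -696.00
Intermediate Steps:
E = -29995/26892 (E = -628*1/747 + 178*(-1/648) = -628/747 - 89/324 = -29995/26892 ≈ -1.1154)
(674 - 50)*E = (674 - 50)*(-29995/26892) = 624*(-29995/26892) = -1559740/2241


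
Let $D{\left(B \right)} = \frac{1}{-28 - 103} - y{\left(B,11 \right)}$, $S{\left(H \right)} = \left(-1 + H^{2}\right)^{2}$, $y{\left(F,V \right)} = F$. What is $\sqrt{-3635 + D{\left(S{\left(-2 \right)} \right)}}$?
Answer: $\frac{i \sqrt{62534815}}{131} \approx 60.366 i$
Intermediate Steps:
$D{\left(B \right)} = - \frac{1}{131} - B$ ($D{\left(B \right)} = \frac{1}{-28 - 103} - B = \frac{1}{-131} - B = - \frac{1}{131} - B$)
$\sqrt{-3635 + D{\left(S{\left(-2 \right)} \right)}} = \sqrt{-3635 - \left(\frac{1}{131} + \left(-1 + \left(-2\right)^{2}\right)^{2}\right)} = \sqrt{-3635 - \left(\frac{1}{131} + \left(-1 + 4\right)^{2}\right)} = \sqrt{-3635 - \frac{1180}{131}} = \sqrt{- \frac{477365}{131}} = \frac{i \sqrt{62534815}}{131}$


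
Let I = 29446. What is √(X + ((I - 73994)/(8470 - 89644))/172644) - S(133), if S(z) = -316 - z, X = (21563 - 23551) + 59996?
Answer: 449 + √79115626893700609604054/1167850338 ≈ 689.85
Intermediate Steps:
X = 58008 (X = -1988 + 59996 = 58008)
√(X + ((I - 73994)/(8470 - 89644))/172644) - S(133) = √(58008 + ((29446 - 73994)/(8470 - 89644))/172644) - (-316 - 1*133) = √(58008 - 44548/(-81174)*(1/172644)) - (-316 - 133) = √(58008 - 44548*(-1/81174)*(1/172644)) - 1*(-449) = √(58008 + (22274/40587)*(1/172644)) + 449 = √(58008 + 11137/3503551014) + 449 = √(203233987231249/3503551014) + 449 = √79115626893700609604054/1167850338 + 449 = 449 + √79115626893700609604054/1167850338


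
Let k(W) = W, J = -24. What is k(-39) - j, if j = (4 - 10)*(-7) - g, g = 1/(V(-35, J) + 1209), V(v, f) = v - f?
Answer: -97037/1198 ≈ -80.999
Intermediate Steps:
g = 1/1198 (g = 1/((-35 - 1*(-24)) + 1209) = 1/((-35 + 24) + 1209) = 1/(-11 + 1209) = 1/1198 ≈ 0.00083472)
j = 50315/1198 (j = (4 - 10)*(-7) - 1*1/1198 = -6*(-7) - 1/1198 = 42 - 1/1198 = 50315/1198 ≈ 41.999)
k(-39) - j = -39 - 1*50315/1198 = -39 - 50315/1198 = -97037/1198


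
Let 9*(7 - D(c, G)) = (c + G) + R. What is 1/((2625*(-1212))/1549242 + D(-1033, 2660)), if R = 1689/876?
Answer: -75396444/13273211773 ≈ -0.0056803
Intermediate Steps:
R = 563/292 (R = 1689*(1/876) = 563/292 ≈ 1.9281)
D(c, G) = 17833/2628 - G/9 - c/9 (D(c, G) = 7 - ((c + G) + 563/292)/9 = 7 - ((G + c) + 563/292)/9 = 7 - (563/292 + G + c)/9 = 7 + (-563/2628 - G/9 - c/9) = 17833/2628 - G/9 - c/9)
1/((2625*(-1212))/1549242 + D(-1033, 2660)) = 1/((2625*(-1212))/1549242 + (17833/2628 - 1/9*2660 - 1/9*(-1033))) = 1/(-3181500*1/1549242 + (17833/2628 - 2660/9 + 1033/9)) = 1/(-176750/86069 - 152417/876) = 1/(-13273211773/75396444) = -75396444/13273211773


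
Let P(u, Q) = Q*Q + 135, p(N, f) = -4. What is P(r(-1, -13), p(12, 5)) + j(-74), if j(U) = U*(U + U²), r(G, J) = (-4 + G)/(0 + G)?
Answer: -399597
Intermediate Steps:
r(G, J) = (-4 + G)/G
P(u, Q) = 135 + Q² (P(u, Q) = Q² + 135 = 135 + Q²)
P(r(-1, -13), p(12, 5)) + j(-74) = (135 + (-4)²) + (-74)²*(1 - 74) = (135 + 16) + 5476*(-73) = 151 - 399748 = -399597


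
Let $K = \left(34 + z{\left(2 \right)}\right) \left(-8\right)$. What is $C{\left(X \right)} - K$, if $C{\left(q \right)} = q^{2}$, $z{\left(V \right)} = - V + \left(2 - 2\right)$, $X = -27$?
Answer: $985$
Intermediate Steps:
$z{\left(V \right)} = - V$ ($z{\left(V \right)} = - V + 0 = - V$)
$K = -256$ ($K = \left(34 - 2\right) \left(-8\right) = 32 \left(-8\right) = -256$)
$C{\left(X \right)} - K = \left(-27\right)^{2} - -256 = 729 + 256 = 985$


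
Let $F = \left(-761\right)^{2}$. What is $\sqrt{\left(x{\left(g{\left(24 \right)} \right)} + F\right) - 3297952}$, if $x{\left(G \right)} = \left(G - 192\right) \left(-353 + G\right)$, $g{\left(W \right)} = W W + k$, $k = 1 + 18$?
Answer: $i \sqrt{2621305} \approx 1619.0 i$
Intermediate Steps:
$k = 19$
$g{\left(W \right)} = 19 + W^{2}$ ($g{\left(W \right)} = W W + 19 = W^{2} + 19 = 19 + W^{2}$)
$F = 579121$
$x{\left(G \right)} = \left(-353 + G\right) \left(-192 + G\right)$ ($x{\left(G \right)} = \left(-192 + G\right) \left(-353 + G\right) = \left(-353 + G\right) \left(-192 + G\right)$)
$\sqrt{\left(x{\left(g{\left(24 \right)} \right)} + F\right) - 3297952} = \sqrt{\left(\left(67776 + \left(19 + 24^{2}\right)^{2} - 545 \left(19 + 24^{2}\right)\right) + 579121\right) - 3297952} = \sqrt{\left(\left(67776 + \left(19 + 576\right)^{2} - 545 \left(19 + 576\right)\right) + 579121\right) - 3297952} = \sqrt{\left(\left(67776 + 595^{2} - 324275\right) + 579121\right) - 3297952} = \sqrt{\left(\left(67776 + 354025 - 324275\right) + 579121\right) - 3297952} = \sqrt{\left(97526 + 579121\right) - 3297952} = \sqrt{676647 - 3297952} = \sqrt{-2621305} = i \sqrt{2621305}$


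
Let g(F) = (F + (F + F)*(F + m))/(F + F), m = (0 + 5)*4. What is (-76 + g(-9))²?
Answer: 16641/4 ≈ 4160.3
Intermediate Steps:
m = 20 (m = 5*4 = 20)
g(F) = (F + 2*F*(20 + F))/(2*F) (g(F) = (F + (F + F)*(F + 20))/(F + F) = (F + (2*F)*(20 + F))/((2*F)) = (F + 2*F*(20 + F))*(1/(2*F)) = (F + 2*F*(20 + F))/(2*F))
(-76 + g(-9))² = (-76 + (41/2 - 9))² = (-76 + 23/2)² = (-129/2)² = 16641/4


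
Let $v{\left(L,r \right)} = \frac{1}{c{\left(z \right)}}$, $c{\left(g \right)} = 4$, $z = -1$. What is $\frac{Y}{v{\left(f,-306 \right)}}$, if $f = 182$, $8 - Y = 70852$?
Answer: $-283376$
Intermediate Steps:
$Y = -70844$ ($Y = 8 - 70852 = -70844$)
$v{\left(L,r \right)} = \frac{1}{4}$
$\frac{Y}{v{\left(f,-306 \right)}} = - 70844 \frac{1}{\frac{1}{4}} = \left(-70844\right) 4 = -283376$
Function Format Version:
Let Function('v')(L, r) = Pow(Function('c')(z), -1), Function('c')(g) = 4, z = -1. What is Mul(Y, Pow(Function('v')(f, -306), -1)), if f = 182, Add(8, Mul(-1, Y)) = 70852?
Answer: -283376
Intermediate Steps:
Y = -70844 (Y = Add(8, Mul(-1, 70852)) = Add(8, -70852) = -70844)
Function('v')(L, r) = Rational(1, 4) (Function('v')(L, r) = Pow(4, -1) = Rational(1, 4))
Mul(Y, Pow(Function('v')(f, -306), -1)) = Mul(-70844, Pow(Rational(1, 4), -1)) = Mul(-70844, 4) = -283376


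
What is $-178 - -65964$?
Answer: $65786$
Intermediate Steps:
$-178 - -65964 = -178 + 65964 = 65786$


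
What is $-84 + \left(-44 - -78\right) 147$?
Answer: $4914$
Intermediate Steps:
$-84 + \left(-44 - -78\right) 147 = -84 + \left(-44 + 78\right) 147 = -84 + 34 \cdot 147 = -84 + 4998 = 4914$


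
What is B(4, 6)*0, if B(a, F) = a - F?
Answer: 0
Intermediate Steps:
B(4, 6)*0 = (4 - 1*6)*0 = (4 - 6)*0 = -2*0 = 0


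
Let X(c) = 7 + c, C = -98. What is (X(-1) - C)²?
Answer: 10816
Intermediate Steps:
(X(-1) - C)² = ((7 - 1) - 1*(-98))² = (6 + 98)² = 104² = 10816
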